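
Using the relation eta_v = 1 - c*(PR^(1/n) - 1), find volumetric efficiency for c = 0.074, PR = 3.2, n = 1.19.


PR^(1/n) = 3.2^(1/1.19) = 2.65763773
eta_v = 1 - 0.074 * (2.65763773 - 1)
eta_v = 0.8773

0.8773


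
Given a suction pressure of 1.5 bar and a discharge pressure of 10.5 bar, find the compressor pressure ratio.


PR = P_high / P_low
PR = 10.5 / 1.5
PR = 7.0

7.0


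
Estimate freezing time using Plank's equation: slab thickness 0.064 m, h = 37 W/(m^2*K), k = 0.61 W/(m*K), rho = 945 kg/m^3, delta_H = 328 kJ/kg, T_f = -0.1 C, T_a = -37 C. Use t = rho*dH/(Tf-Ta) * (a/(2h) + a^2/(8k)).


dT = -0.1 - (-37) = 36.9 K
term1 = a/(2h) = 0.064/(2*37) = 0.0008648648649
term2 = a^2/(8k) = 0.064^2/(8*0.61) = 0.0008393442623
t = rho*dH*1000/dT * (term1 + term2)
t = 945*328*1000/36.9 * (0.0008648648649 + 0.0008393442623)
t = 14315 s

14315


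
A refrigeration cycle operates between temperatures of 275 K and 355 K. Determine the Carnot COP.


dT = 355 - 275 = 80 K
COP_carnot = T_cold / dT = 275 / 80
COP_carnot = 3.438

3.438


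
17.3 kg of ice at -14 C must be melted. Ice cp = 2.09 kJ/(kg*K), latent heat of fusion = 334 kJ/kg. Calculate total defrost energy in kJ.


Sensible heat = cp * dT = 2.09 * 14 = 29.26 kJ/kg
Total per kg = 29.26 + 334 = 363.26 kJ/kg
Q = m * total = 17.3 * 363.26
Q = 6284.4 kJ

6284.4


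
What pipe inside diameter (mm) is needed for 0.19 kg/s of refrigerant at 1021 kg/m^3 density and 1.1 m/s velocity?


A = m_dot / (rho * v) = 0.19 / (1021 * 1.1) = 0.000169174606 m^2
d = sqrt(4*A/pi) * 1000
d = 14.7 mm

14.7


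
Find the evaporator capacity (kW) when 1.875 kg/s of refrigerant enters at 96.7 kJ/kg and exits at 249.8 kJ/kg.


dh = 249.8 - 96.7 = 153.1 kJ/kg
Q_evap = m_dot * dh = 1.875 * 153.1
Q_evap = 287.06 kW

287.06


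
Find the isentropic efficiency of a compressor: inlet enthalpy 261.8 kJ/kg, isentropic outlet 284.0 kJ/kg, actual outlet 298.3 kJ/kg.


dh_ideal = 284.0 - 261.8 = 22.2 kJ/kg
dh_actual = 298.3 - 261.8 = 36.5 kJ/kg
eta_s = dh_ideal / dh_actual = 22.2 / 36.5
eta_s = 0.6082

0.6082


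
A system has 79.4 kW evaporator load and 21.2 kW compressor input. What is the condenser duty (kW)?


Q_cond = Q_evap + W
Q_cond = 79.4 + 21.2
Q_cond = 100.6 kW

100.6


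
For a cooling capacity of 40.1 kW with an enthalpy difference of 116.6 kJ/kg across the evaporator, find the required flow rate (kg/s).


m_dot = Q / dh
m_dot = 40.1 / 116.6
m_dot = 0.3439 kg/s

0.3439


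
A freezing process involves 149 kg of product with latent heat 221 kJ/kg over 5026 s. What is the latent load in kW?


Q_lat = m * h_fg / t
Q_lat = 149 * 221 / 5026
Q_lat = 6.55 kW

6.55


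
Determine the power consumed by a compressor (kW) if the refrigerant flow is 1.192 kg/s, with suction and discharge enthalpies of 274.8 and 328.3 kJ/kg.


dh = 328.3 - 274.8 = 53.5 kJ/kg
W = m_dot * dh = 1.192 * 53.5 = 63.77 kW

63.77


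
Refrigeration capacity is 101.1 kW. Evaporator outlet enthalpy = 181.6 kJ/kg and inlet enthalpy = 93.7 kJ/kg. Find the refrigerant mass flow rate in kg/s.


dh = 181.6 - 93.7 = 87.9 kJ/kg
m_dot = Q / dh = 101.1 / 87.9 = 1.1502 kg/s

1.1502


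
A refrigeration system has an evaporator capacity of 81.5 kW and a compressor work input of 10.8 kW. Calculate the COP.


COP = Q_evap / W
COP = 81.5 / 10.8
COP = 7.546

7.546


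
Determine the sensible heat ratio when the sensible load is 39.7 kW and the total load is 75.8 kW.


SHR = Q_sensible / Q_total
SHR = 39.7 / 75.8
SHR = 0.524

0.524


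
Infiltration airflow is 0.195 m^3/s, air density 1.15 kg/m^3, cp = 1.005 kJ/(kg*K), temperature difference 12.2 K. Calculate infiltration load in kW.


Q = V_dot * rho * cp * dT
Q = 0.195 * 1.15 * 1.005 * 12.2
Q = 2.75 kW

2.75


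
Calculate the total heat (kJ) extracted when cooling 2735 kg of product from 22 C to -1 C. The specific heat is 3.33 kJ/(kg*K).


dT = 22 - (-1) = 23 K
Q = m * cp * dT = 2735 * 3.33 * 23
Q = 209474 kJ

209474


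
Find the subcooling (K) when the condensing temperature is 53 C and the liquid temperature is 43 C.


Subcooling = T_cond - T_liquid
Subcooling = 53 - 43
Subcooling = 10 K

10


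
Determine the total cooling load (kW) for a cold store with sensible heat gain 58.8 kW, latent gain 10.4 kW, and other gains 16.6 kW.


Q_total = Q_s + Q_l + Q_misc
Q_total = 58.8 + 10.4 + 16.6
Q_total = 85.8 kW

85.8


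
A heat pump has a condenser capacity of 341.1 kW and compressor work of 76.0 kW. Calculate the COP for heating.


COP_hp = Q_cond / W
COP_hp = 341.1 / 76.0
COP_hp = 4.488

4.488


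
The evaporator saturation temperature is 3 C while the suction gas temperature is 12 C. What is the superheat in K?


Superheat = T_suction - T_evap
Superheat = 12 - (3)
Superheat = 9 K

9


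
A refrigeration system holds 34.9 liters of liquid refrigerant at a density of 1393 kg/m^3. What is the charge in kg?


Charge = V * rho / 1000
Charge = 34.9 * 1393 / 1000
Charge = 48.62 kg

48.62


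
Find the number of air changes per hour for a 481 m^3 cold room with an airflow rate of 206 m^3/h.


ACH = flow / volume
ACH = 206 / 481
ACH = 0.428

0.428


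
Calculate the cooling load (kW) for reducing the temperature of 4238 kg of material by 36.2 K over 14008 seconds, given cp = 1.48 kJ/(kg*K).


Q = m * cp * dT / t
Q = 4238 * 1.48 * 36.2 / 14008
Q = 16.209 kW

16.209


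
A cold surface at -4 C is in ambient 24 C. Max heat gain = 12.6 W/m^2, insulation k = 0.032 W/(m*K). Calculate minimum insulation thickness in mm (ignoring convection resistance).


dT = 24 - (-4) = 28 K
thickness = k * dT / q_max * 1000
thickness = 0.032 * 28 / 12.6 * 1000
thickness = 71.1 mm

71.1


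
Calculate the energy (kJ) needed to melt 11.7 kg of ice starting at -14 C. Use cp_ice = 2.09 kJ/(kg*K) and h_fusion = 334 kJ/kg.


Sensible heat = cp * dT = 2.09 * 14 = 29.26 kJ/kg
Total per kg = 29.26 + 334 = 363.26 kJ/kg
Q = m * total = 11.7 * 363.26
Q = 4250.1 kJ

4250.1


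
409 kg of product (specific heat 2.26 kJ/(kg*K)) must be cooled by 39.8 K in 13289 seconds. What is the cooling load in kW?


Q = m * cp * dT / t
Q = 409 * 2.26 * 39.8 / 13289
Q = 2.768 kW

2.768


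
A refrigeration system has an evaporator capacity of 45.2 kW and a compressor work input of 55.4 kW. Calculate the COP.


COP = Q_evap / W
COP = 45.2 / 55.4
COP = 0.816

0.816


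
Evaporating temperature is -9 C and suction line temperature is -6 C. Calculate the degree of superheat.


Superheat = T_suction - T_evap
Superheat = -6 - (-9)
Superheat = 3 K

3


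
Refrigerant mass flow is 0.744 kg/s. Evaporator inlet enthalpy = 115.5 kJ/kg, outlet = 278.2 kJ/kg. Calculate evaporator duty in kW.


dh = 278.2 - 115.5 = 162.7 kJ/kg
Q_evap = m_dot * dh = 0.744 * 162.7
Q_evap = 121.05 kW

121.05


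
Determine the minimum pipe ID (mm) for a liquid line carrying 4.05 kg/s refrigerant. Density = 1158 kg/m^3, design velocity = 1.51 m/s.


A = m_dot / (rho * v) = 4.05 / (1158 * 1.51) = 0.002316165117 m^2
d = sqrt(4*A/pi) * 1000
d = 54.3 mm

54.3


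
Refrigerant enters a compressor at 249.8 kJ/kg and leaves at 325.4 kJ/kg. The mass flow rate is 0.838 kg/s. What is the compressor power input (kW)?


dh = 325.4 - 249.8 = 75.6 kJ/kg
W = m_dot * dh = 0.838 * 75.6 = 63.35 kW

63.35


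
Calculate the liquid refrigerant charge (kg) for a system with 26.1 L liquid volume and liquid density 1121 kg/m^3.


Charge = V * rho / 1000
Charge = 26.1 * 1121 / 1000
Charge = 29.26 kg

29.26


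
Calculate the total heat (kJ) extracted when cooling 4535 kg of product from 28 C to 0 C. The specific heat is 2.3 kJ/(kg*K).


dT = 28 - (0) = 28 K
Q = m * cp * dT = 4535 * 2.3 * 28
Q = 292054 kJ

292054


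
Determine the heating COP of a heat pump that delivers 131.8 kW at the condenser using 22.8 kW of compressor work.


COP_hp = Q_cond / W
COP_hp = 131.8 / 22.8
COP_hp = 5.781

5.781


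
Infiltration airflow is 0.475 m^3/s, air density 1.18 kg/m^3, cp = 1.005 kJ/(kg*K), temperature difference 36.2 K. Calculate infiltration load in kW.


Q = V_dot * rho * cp * dT
Q = 0.475 * 1.18 * 1.005 * 36.2
Q = 20.392 kW

20.392


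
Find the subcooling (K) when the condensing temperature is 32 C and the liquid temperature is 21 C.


Subcooling = T_cond - T_liquid
Subcooling = 32 - 21
Subcooling = 11 K

11


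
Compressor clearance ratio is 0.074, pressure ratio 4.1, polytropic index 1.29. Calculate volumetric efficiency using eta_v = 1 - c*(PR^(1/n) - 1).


PR^(1/n) = 4.1^(1/1.29) = 2.98556304
eta_v = 1 - 0.074 * (2.98556304 - 1)
eta_v = 0.8531

0.8531


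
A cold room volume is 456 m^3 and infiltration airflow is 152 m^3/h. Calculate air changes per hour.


ACH = flow / volume
ACH = 152 / 456
ACH = 0.333

0.333


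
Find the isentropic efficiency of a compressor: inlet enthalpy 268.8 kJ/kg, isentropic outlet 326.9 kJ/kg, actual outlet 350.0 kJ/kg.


dh_ideal = 326.9 - 268.8 = 58.1 kJ/kg
dh_actual = 350.0 - 268.8 = 81.2 kJ/kg
eta_s = dh_ideal / dh_actual = 58.1 / 81.2
eta_s = 0.7155

0.7155


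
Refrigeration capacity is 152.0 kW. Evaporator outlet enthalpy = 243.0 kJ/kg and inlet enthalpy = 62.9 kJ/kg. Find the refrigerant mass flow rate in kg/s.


dh = 243.0 - 62.9 = 180.1 kJ/kg
m_dot = Q / dh = 152.0 / 180.1 = 0.844 kg/s

0.844


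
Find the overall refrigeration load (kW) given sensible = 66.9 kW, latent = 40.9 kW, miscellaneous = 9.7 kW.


Q_total = Q_s + Q_l + Q_misc
Q_total = 66.9 + 40.9 + 9.7
Q_total = 117.5 kW

117.5


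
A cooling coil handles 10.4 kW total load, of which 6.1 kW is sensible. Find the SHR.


SHR = Q_sensible / Q_total
SHR = 6.1 / 10.4
SHR = 0.587

0.587


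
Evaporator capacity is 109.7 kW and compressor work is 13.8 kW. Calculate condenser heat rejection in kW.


Q_cond = Q_evap + W
Q_cond = 109.7 + 13.8
Q_cond = 123.5 kW

123.5


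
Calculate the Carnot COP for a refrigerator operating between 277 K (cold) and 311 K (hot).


dT = 311 - 277 = 34 K
COP_carnot = T_cold / dT = 277 / 34
COP_carnot = 8.147

8.147


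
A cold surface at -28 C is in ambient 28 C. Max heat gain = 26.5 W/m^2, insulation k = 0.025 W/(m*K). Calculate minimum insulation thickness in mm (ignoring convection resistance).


dT = 28 - (-28) = 56 K
thickness = k * dT / q_max * 1000
thickness = 0.025 * 56 / 26.5 * 1000
thickness = 52.8 mm

52.8


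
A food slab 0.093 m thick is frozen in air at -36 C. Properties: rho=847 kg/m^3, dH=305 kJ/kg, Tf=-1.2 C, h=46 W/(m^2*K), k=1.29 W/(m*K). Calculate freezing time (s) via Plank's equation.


dT = -1.2 - (-36) = 34.8 K
term1 = a/(2h) = 0.093/(2*46) = 0.001010869565
term2 = a^2/(8k) = 0.093^2/(8*1.29) = 0.0008380813953
t = rho*dH*1000/dT * (term1 + term2)
t = 847*305*1000/34.8 * (0.001010869565 + 0.0008380813953)
t = 13726 s

13726


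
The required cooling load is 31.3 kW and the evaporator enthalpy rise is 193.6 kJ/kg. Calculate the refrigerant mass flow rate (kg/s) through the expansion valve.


m_dot = Q / dh
m_dot = 31.3 / 193.6
m_dot = 0.1617 kg/s

0.1617


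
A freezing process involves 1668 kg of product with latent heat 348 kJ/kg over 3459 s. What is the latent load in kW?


Q_lat = m * h_fg / t
Q_lat = 1668 * 348 / 3459
Q_lat = 167.81 kW

167.81


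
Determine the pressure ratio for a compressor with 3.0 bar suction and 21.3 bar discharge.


PR = P_high / P_low
PR = 21.3 / 3.0
PR = 7.1

7.1


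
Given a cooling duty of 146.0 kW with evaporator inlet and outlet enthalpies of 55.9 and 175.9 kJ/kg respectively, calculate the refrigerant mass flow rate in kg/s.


dh = 175.9 - 55.9 = 120.0 kJ/kg
m_dot = Q / dh = 146.0 / 120.0 = 1.2167 kg/s

1.2167


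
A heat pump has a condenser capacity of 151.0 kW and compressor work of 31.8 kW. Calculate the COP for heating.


COP_hp = Q_cond / W
COP_hp = 151.0 / 31.8
COP_hp = 4.748

4.748


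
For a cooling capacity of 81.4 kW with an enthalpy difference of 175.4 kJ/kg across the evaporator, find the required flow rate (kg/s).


m_dot = Q / dh
m_dot = 81.4 / 175.4
m_dot = 0.4641 kg/s

0.4641


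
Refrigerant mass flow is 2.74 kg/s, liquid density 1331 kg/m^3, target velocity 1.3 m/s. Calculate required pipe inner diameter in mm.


A = m_dot / (rho * v) = 2.74 / (1331 * 1.3) = 0.001583540427 m^2
d = sqrt(4*A/pi) * 1000
d = 44.9 mm

44.9


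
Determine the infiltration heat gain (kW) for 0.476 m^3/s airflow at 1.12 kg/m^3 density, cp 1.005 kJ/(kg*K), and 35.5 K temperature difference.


Q = V_dot * rho * cp * dT
Q = 0.476 * 1.12 * 1.005 * 35.5
Q = 19.02 kW

19.02


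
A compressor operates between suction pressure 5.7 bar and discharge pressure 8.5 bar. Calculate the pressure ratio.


PR = P_high / P_low
PR = 8.5 / 5.7
PR = 1.491

1.491


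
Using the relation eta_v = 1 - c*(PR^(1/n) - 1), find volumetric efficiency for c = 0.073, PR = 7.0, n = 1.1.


PR^(1/n) = 7.0^(1/1.1) = 5.86503956
eta_v = 1 - 0.073 * (5.86503956 - 1)
eta_v = 0.6449

0.6449


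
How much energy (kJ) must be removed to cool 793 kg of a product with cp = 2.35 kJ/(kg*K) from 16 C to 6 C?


dT = 16 - (6) = 10 K
Q = m * cp * dT = 793 * 2.35 * 10
Q = 18636 kJ

18636


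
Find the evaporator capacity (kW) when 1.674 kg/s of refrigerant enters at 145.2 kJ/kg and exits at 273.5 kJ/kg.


dh = 273.5 - 145.2 = 128.3 kJ/kg
Q_evap = m_dot * dh = 1.674 * 128.3
Q_evap = 214.77 kW

214.77


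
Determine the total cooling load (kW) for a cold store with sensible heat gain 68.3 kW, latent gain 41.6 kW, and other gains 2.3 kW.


Q_total = Q_s + Q_l + Q_misc
Q_total = 68.3 + 41.6 + 2.3
Q_total = 112.2 kW

112.2


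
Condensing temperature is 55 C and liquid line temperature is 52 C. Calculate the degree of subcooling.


Subcooling = T_cond - T_liquid
Subcooling = 55 - 52
Subcooling = 3 K

3


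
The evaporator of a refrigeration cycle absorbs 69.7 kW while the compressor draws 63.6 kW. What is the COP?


COP = Q_evap / W
COP = 69.7 / 63.6
COP = 1.096

1.096


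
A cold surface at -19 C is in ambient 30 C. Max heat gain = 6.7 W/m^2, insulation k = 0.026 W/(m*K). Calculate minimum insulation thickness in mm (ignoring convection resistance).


dT = 30 - (-19) = 49 K
thickness = k * dT / q_max * 1000
thickness = 0.026 * 49 / 6.7 * 1000
thickness = 190.1 mm

190.1


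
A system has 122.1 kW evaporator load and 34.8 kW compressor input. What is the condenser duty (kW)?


Q_cond = Q_evap + W
Q_cond = 122.1 + 34.8
Q_cond = 156.9 kW

156.9


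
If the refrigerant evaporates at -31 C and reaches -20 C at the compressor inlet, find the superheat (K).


Superheat = T_suction - T_evap
Superheat = -20 - (-31)
Superheat = 11 K

11


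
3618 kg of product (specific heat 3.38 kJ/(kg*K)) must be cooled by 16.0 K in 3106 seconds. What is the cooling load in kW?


Q = m * cp * dT / t
Q = 3618 * 3.38 * 16.0 / 3106
Q = 62.995 kW

62.995


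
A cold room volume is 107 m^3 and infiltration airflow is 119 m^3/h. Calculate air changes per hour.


ACH = flow / volume
ACH = 119 / 107
ACH = 1.112

1.112


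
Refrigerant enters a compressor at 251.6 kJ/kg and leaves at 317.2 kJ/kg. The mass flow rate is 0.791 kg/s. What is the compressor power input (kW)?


dh = 317.2 - 251.6 = 65.6 kJ/kg
W = m_dot * dh = 0.791 * 65.6 = 51.89 kW

51.89


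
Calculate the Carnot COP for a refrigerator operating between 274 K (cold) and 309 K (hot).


dT = 309 - 274 = 35 K
COP_carnot = T_cold / dT = 274 / 35
COP_carnot = 7.829

7.829


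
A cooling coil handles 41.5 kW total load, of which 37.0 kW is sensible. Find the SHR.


SHR = Q_sensible / Q_total
SHR = 37.0 / 41.5
SHR = 0.892

0.892


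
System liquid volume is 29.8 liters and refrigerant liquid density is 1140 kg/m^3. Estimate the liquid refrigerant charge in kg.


Charge = V * rho / 1000
Charge = 29.8 * 1140 / 1000
Charge = 33.97 kg

33.97


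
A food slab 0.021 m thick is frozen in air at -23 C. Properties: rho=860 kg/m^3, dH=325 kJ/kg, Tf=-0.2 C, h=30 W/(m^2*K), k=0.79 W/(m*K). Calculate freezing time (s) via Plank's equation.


dT = -0.2 - (-23) = 22.8 K
term1 = a/(2h) = 0.021/(2*30) = 0.00035
term2 = a^2/(8k) = 0.021^2/(8*0.79) = 0.00006977848101
t = rho*dH*1000/dT * (term1 + term2)
t = 860*325*1000/22.8 * (0.00035 + 0.00006977848101)
t = 5146 s

5146


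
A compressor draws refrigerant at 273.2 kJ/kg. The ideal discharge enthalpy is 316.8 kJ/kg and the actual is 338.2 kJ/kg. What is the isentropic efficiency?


dh_ideal = 316.8 - 273.2 = 43.6 kJ/kg
dh_actual = 338.2 - 273.2 = 65.0 kJ/kg
eta_s = dh_ideal / dh_actual = 43.6 / 65.0
eta_s = 0.6708

0.6708


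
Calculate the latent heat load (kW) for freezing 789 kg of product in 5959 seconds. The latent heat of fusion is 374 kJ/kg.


Q_lat = m * h_fg / t
Q_lat = 789 * 374 / 5959
Q_lat = 49.52 kW

49.52


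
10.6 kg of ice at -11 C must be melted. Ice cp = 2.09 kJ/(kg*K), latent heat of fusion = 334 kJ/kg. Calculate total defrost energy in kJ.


Sensible heat = cp * dT = 2.09 * 11 = 22.99 kJ/kg
Total per kg = 22.99 + 334 = 356.99 kJ/kg
Q = m * total = 10.6 * 356.99
Q = 3784.1 kJ

3784.1


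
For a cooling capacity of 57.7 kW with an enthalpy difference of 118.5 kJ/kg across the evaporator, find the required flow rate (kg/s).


m_dot = Q / dh
m_dot = 57.7 / 118.5
m_dot = 0.4869 kg/s

0.4869


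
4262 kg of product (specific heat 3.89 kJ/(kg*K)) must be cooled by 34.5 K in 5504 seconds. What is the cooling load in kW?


Q = m * cp * dT / t
Q = 4262 * 3.89 * 34.5 / 5504
Q = 103.921 kW

103.921


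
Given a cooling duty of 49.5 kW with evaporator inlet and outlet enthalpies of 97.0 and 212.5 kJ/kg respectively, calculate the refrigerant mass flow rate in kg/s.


dh = 212.5 - 97.0 = 115.5 kJ/kg
m_dot = Q / dh = 49.5 / 115.5 = 0.4286 kg/s

0.4286


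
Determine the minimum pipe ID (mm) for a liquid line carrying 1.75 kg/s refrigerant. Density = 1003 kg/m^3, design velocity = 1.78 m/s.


A = m_dot / (rho * v) = 1.75 / (1003 * 1.78) = 0.0009802054511 m^2
d = sqrt(4*A/pi) * 1000
d = 35.3 mm

35.3


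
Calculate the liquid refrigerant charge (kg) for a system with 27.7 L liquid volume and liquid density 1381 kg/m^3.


Charge = V * rho / 1000
Charge = 27.7 * 1381 / 1000
Charge = 38.25 kg

38.25


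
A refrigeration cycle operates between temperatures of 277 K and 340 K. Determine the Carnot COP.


dT = 340 - 277 = 63 K
COP_carnot = T_cold / dT = 277 / 63
COP_carnot = 4.397

4.397


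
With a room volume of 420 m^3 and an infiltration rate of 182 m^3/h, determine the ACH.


ACH = flow / volume
ACH = 182 / 420
ACH = 0.433

0.433


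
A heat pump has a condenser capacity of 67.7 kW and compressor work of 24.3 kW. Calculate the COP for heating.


COP_hp = Q_cond / W
COP_hp = 67.7 / 24.3
COP_hp = 2.786

2.786


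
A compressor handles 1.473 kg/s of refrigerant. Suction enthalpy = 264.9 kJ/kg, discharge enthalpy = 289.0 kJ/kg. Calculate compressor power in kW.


dh = 289.0 - 264.9 = 24.1 kJ/kg
W = m_dot * dh = 1.473 * 24.1 = 35.5 kW

35.5


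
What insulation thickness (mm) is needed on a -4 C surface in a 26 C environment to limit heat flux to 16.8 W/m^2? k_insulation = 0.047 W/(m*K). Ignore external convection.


dT = 26 - (-4) = 30 K
thickness = k * dT / q_max * 1000
thickness = 0.047 * 30 / 16.8 * 1000
thickness = 83.9 mm

83.9


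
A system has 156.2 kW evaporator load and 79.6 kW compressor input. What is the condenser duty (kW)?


Q_cond = Q_evap + W
Q_cond = 156.2 + 79.6
Q_cond = 235.8 kW

235.8


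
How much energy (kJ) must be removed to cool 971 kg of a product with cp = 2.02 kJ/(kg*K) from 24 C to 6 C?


dT = 24 - (6) = 18 K
Q = m * cp * dT = 971 * 2.02 * 18
Q = 35306 kJ

35306


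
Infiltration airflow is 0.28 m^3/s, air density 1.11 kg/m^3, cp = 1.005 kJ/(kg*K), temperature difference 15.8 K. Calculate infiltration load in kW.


Q = V_dot * rho * cp * dT
Q = 0.28 * 1.11 * 1.005 * 15.8
Q = 4.935 kW

4.935


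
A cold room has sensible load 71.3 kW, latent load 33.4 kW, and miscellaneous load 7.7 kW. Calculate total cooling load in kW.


Q_total = Q_s + Q_l + Q_misc
Q_total = 71.3 + 33.4 + 7.7
Q_total = 112.4 kW

112.4


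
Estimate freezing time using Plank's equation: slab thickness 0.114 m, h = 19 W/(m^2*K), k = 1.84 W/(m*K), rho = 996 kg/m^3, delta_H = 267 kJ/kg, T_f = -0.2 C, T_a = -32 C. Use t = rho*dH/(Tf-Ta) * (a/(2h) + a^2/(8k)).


dT = -0.2 - (-32) = 31.8 K
term1 = a/(2h) = 0.114/(2*19) = 0.003
term2 = a^2/(8k) = 0.114^2/(8*1.84) = 0.0008828804348
t = rho*dH*1000/dT * (term1 + term2)
t = 996*267*1000/31.8 * (0.003 + 0.0008828804348)
t = 32471 s

32471


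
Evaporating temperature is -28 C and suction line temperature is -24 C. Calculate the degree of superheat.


Superheat = T_suction - T_evap
Superheat = -24 - (-28)
Superheat = 4 K

4


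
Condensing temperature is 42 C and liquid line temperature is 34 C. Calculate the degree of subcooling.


Subcooling = T_cond - T_liquid
Subcooling = 42 - 34
Subcooling = 8 K

8


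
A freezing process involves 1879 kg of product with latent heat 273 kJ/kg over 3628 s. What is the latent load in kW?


Q_lat = m * h_fg / t
Q_lat = 1879 * 273 / 3628
Q_lat = 141.39 kW

141.39


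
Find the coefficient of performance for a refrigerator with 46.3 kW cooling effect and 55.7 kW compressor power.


COP = Q_evap / W
COP = 46.3 / 55.7
COP = 0.831

0.831


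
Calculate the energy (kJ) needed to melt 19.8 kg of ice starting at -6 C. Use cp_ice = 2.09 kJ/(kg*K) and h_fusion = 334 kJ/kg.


Sensible heat = cp * dT = 2.09 * 6 = 12.54 kJ/kg
Total per kg = 12.54 + 334 = 346.54 kJ/kg
Q = m * total = 19.8 * 346.54
Q = 6861.5 kJ

6861.5


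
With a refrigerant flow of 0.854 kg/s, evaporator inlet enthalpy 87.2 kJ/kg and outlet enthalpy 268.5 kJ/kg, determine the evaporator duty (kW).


dh = 268.5 - 87.2 = 181.3 kJ/kg
Q_evap = m_dot * dh = 0.854 * 181.3
Q_evap = 154.83 kW

154.83


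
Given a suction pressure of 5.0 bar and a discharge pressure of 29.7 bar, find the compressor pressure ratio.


PR = P_high / P_low
PR = 29.7 / 5.0
PR = 5.94

5.94


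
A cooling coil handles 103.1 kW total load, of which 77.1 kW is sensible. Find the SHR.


SHR = Q_sensible / Q_total
SHR = 77.1 / 103.1
SHR = 0.748

0.748


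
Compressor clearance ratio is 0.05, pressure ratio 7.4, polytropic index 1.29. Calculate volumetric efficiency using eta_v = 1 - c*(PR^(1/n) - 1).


PR^(1/n) = 7.4^(1/1.29) = 4.71870729
eta_v = 1 - 0.05 * (4.71870729 - 1)
eta_v = 0.8141

0.8141


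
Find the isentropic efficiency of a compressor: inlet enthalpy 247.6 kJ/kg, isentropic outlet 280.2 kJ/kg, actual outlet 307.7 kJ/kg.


dh_ideal = 280.2 - 247.6 = 32.6 kJ/kg
dh_actual = 307.7 - 247.6 = 60.1 kJ/kg
eta_s = dh_ideal / dh_actual = 32.6 / 60.1
eta_s = 0.5424

0.5424


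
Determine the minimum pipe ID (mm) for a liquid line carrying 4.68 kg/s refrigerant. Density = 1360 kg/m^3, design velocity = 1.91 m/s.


A = m_dot / (rho * v) = 4.68 / (1360 * 1.91) = 0.001801663074 m^2
d = sqrt(4*A/pi) * 1000
d = 47.9 mm

47.9


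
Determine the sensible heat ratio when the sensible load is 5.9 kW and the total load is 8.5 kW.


SHR = Q_sensible / Q_total
SHR = 5.9 / 8.5
SHR = 0.694

0.694


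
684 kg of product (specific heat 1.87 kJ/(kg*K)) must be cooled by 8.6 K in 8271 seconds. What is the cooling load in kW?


Q = m * cp * dT / t
Q = 684 * 1.87 * 8.6 / 8271
Q = 1.33 kW

1.33


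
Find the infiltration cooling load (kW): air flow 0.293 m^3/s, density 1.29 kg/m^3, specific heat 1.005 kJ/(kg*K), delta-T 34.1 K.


Q = V_dot * rho * cp * dT
Q = 0.293 * 1.29 * 1.005 * 34.1
Q = 12.953 kW

12.953


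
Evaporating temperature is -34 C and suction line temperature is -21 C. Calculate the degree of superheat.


Superheat = T_suction - T_evap
Superheat = -21 - (-34)
Superheat = 13 K

13


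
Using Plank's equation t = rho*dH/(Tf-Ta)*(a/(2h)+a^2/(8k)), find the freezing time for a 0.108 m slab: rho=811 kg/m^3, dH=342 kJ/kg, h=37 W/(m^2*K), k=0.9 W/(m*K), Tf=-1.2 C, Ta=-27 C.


dT = -1.2 - (-27) = 25.8 K
term1 = a/(2h) = 0.108/(2*37) = 0.001459459459
term2 = a^2/(8k) = 0.108^2/(8*0.9) = 0.00162
t = rho*dH*1000/dT * (term1 + term2)
t = 811*342*1000/25.8 * (0.001459459459 + 0.00162)
t = 33106 s

33106


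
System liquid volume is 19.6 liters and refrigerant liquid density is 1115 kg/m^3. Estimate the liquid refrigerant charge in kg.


Charge = V * rho / 1000
Charge = 19.6 * 1115 / 1000
Charge = 21.85 kg

21.85


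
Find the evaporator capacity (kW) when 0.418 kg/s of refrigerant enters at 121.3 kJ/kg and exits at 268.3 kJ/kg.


dh = 268.3 - 121.3 = 147.0 kJ/kg
Q_evap = m_dot * dh = 0.418 * 147.0
Q_evap = 61.45 kW

61.45


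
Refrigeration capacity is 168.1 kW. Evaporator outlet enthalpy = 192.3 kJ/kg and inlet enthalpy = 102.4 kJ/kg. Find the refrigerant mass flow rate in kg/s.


dh = 192.3 - 102.4 = 89.9 kJ/kg
m_dot = Q / dh = 168.1 / 89.9 = 1.8699 kg/s

1.8699


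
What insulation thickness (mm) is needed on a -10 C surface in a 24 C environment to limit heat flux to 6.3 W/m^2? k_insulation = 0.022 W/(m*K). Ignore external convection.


dT = 24 - (-10) = 34 K
thickness = k * dT / q_max * 1000
thickness = 0.022 * 34 / 6.3 * 1000
thickness = 118.7 mm

118.7


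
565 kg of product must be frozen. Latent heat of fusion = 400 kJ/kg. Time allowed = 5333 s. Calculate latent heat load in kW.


Q_lat = m * h_fg / t
Q_lat = 565 * 400 / 5333
Q_lat = 42.38 kW

42.38


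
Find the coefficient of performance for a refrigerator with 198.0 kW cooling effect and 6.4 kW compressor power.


COP = Q_evap / W
COP = 198.0 / 6.4
COP = 30.938

30.938


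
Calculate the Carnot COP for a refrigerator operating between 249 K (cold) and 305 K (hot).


dT = 305 - 249 = 56 K
COP_carnot = T_cold / dT = 249 / 56
COP_carnot = 4.446

4.446


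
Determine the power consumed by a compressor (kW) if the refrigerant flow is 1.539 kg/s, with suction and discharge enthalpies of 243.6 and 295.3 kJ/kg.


dh = 295.3 - 243.6 = 51.7 kJ/kg
W = m_dot * dh = 1.539 * 51.7 = 79.57 kW

79.57


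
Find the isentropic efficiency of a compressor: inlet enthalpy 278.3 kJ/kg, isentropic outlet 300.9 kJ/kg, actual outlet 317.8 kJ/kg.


dh_ideal = 300.9 - 278.3 = 22.6 kJ/kg
dh_actual = 317.8 - 278.3 = 39.5 kJ/kg
eta_s = dh_ideal / dh_actual = 22.6 / 39.5
eta_s = 0.5722

0.5722


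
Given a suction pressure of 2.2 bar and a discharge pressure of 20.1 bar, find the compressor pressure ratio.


PR = P_high / P_low
PR = 20.1 / 2.2
PR = 9.136

9.136


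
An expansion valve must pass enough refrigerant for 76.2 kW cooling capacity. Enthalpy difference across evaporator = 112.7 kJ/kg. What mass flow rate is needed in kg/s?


m_dot = Q / dh
m_dot = 76.2 / 112.7
m_dot = 0.6761 kg/s

0.6761


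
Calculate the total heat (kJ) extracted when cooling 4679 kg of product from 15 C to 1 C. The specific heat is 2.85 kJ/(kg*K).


dT = 15 - (1) = 14 K
Q = m * cp * dT = 4679 * 2.85 * 14
Q = 186692 kJ

186692


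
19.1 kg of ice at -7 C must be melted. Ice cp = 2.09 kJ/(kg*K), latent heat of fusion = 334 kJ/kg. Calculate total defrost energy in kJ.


Sensible heat = cp * dT = 2.09 * 7 = 14.63 kJ/kg
Total per kg = 14.63 + 334 = 348.63 kJ/kg
Q = m * total = 19.1 * 348.63
Q = 6658.8 kJ

6658.8


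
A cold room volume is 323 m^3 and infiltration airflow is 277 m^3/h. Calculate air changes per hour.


ACH = flow / volume
ACH = 277 / 323
ACH = 0.858

0.858


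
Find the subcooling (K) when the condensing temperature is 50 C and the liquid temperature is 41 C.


Subcooling = T_cond - T_liquid
Subcooling = 50 - 41
Subcooling = 9 K

9


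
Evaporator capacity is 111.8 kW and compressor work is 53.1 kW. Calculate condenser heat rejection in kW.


Q_cond = Q_evap + W
Q_cond = 111.8 + 53.1
Q_cond = 164.9 kW

164.9


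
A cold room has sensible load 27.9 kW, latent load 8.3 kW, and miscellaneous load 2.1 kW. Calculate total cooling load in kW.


Q_total = Q_s + Q_l + Q_misc
Q_total = 27.9 + 8.3 + 2.1
Q_total = 38.3 kW

38.3


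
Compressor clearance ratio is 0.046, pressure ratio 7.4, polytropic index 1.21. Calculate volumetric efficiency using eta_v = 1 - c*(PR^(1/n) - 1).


PR^(1/n) = 7.4^(1/1.21) = 5.22845437
eta_v = 1 - 0.046 * (5.22845437 - 1)
eta_v = 0.8055

0.8055


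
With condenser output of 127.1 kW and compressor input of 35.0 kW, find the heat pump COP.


COP_hp = Q_cond / W
COP_hp = 127.1 / 35.0
COP_hp = 3.631

3.631


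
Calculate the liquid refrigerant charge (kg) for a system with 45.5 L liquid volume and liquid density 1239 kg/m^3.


Charge = V * rho / 1000
Charge = 45.5 * 1239 / 1000
Charge = 56.37 kg

56.37


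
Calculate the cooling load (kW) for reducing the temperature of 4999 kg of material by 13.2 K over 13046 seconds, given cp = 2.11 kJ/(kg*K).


Q = m * cp * dT / t
Q = 4999 * 2.11 * 13.2 / 13046
Q = 10.672 kW

10.672


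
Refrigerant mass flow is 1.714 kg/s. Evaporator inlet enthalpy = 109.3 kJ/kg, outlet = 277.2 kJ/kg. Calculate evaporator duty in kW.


dh = 277.2 - 109.3 = 167.9 kJ/kg
Q_evap = m_dot * dh = 1.714 * 167.9
Q_evap = 287.78 kW

287.78


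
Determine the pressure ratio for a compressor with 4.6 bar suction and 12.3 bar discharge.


PR = P_high / P_low
PR = 12.3 / 4.6
PR = 2.674

2.674


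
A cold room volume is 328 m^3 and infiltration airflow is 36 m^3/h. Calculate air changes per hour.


ACH = flow / volume
ACH = 36 / 328
ACH = 0.11

0.11


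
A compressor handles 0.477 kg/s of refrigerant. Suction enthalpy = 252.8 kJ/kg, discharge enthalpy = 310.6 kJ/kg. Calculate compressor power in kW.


dh = 310.6 - 252.8 = 57.8 kJ/kg
W = m_dot * dh = 0.477 * 57.8 = 27.57 kW

27.57


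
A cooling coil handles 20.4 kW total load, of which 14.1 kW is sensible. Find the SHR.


SHR = Q_sensible / Q_total
SHR = 14.1 / 20.4
SHR = 0.691

0.691


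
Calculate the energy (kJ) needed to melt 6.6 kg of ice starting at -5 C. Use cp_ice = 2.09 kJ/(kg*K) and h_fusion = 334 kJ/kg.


Sensible heat = cp * dT = 2.09 * 5 = 10.45 kJ/kg
Total per kg = 10.45 + 334 = 344.45 kJ/kg
Q = m * total = 6.6 * 344.45
Q = 2273.4 kJ

2273.4


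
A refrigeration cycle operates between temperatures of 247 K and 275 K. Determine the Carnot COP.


dT = 275 - 247 = 28 K
COP_carnot = T_cold / dT = 247 / 28
COP_carnot = 8.821

8.821


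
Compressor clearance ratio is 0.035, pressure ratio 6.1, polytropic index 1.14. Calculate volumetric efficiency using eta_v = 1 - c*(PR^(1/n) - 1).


PR^(1/n) = 6.1^(1/1.14) = 4.88523905
eta_v = 1 - 0.035 * (4.88523905 - 1)
eta_v = 0.864

0.864


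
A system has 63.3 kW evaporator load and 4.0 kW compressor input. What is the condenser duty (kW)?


Q_cond = Q_evap + W
Q_cond = 63.3 + 4.0
Q_cond = 67.3 kW

67.3


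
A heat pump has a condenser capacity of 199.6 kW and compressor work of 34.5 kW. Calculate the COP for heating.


COP_hp = Q_cond / W
COP_hp = 199.6 / 34.5
COP_hp = 5.786

5.786


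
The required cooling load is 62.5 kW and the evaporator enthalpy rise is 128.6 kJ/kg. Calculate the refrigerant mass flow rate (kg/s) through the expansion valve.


m_dot = Q / dh
m_dot = 62.5 / 128.6
m_dot = 0.486 kg/s

0.486


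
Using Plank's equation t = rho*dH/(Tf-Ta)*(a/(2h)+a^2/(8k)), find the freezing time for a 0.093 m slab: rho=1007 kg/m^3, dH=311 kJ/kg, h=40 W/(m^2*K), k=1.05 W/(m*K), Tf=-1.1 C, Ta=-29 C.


dT = -1.1 - (-29) = 27.9 K
term1 = a/(2h) = 0.093/(2*40) = 0.0011625
term2 = a^2/(8k) = 0.093^2/(8*1.05) = 0.001029642857
t = rho*dH*1000/dT * (term1 + term2)
t = 1007*311*1000/27.9 * (0.0011625 + 0.001029642857)
t = 24607 s

24607


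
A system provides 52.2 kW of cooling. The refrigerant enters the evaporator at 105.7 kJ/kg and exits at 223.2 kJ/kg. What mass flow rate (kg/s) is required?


dh = 223.2 - 105.7 = 117.5 kJ/kg
m_dot = Q / dh = 52.2 / 117.5 = 0.4443 kg/s

0.4443


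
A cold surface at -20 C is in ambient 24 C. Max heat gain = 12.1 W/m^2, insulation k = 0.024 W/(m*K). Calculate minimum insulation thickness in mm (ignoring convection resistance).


dT = 24 - (-20) = 44 K
thickness = k * dT / q_max * 1000
thickness = 0.024 * 44 / 12.1 * 1000
thickness = 87.3 mm

87.3


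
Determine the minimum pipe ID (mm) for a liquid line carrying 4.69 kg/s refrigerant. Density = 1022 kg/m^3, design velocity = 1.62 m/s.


A = m_dot / (rho * v) = 4.69 / (1022 * 1.62) = 0.002832741417 m^2
d = sqrt(4*A/pi) * 1000
d = 60.1 mm

60.1


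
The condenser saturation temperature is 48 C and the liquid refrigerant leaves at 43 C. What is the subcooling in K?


Subcooling = T_cond - T_liquid
Subcooling = 48 - 43
Subcooling = 5 K

5


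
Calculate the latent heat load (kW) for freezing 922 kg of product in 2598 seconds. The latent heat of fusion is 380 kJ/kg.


Q_lat = m * h_fg / t
Q_lat = 922 * 380 / 2598
Q_lat = 134.86 kW

134.86


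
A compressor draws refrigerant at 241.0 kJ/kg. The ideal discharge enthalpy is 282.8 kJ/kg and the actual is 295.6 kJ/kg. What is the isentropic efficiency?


dh_ideal = 282.8 - 241.0 = 41.8 kJ/kg
dh_actual = 295.6 - 241.0 = 54.6 kJ/kg
eta_s = dh_ideal / dh_actual = 41.8 / 54.6
eta_s = 0.7656

0.7656


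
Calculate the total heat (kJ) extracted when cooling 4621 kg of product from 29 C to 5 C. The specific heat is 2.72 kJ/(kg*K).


dT = 29 - (5) = 24 K
Q = m * cp * dT = 4621 * 2.72 * 24
Q = 301659 kJ

301659


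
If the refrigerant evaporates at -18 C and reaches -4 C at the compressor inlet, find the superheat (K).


Superheat = T_suction - T_evap
Superheat = -4 - (-18)
Superheat = 14 K

14


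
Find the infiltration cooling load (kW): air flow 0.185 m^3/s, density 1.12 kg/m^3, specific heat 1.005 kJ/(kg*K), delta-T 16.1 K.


Q = V_dot * rho * cp * dT
Q = 0.185 * 1.12 * 1.005 * 16.1
Q = 3.353 kW

3.353


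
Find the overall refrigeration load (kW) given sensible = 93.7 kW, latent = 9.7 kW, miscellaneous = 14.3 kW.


Q_total = Q_s + Q_l + Q_misc
Q_total = 93.7 + 9.7 + 14.3
Q_total = 117.7 kW

117.7


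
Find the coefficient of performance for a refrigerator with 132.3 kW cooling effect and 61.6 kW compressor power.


COP = Q_evap / W
COP = 132.3 / 61.6
COP = 2.148

2.148


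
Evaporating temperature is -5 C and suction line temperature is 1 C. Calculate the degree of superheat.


Superheat = T_suction - T_evap
Superheat = 1 - (-5)
Superheat = 6 K

6


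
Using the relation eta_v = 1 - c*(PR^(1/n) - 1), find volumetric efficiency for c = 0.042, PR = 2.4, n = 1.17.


PR^(1/n) = 2.4^(1/1.17) = 2.11332784
eta_v = 1 - 0.042 * (2.11332784 - 1)
eta_v = 0.9532

0.9532


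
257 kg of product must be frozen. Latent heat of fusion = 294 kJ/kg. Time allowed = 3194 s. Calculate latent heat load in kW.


Q_lat = m * h_fg / t
Q_lat = 257 * 294 / 3194
Q_lat = 23.66 kW

23.66


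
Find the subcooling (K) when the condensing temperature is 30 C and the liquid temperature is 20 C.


Subcooling = T_cond - T_liquid
Subcooling = 30 - 20
Subcooling = 10 K

10


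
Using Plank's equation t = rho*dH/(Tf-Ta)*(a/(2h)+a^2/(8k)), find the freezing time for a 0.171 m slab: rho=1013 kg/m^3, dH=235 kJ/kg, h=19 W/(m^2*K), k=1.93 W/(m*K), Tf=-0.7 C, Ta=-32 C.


dT = -0.7 - (-32) = 31.3 K
term1 = a/(2h) = 0.171/(2*19) = 0.0045
term2 = a^2/(8k) = 0.171^2/(8*1.93) = 0.00189384715
t = rho*dH*1000/dT * (term1 + term2)
t = 1013*235*1000/31.3 * (0.0045 + 0.00189384715)
t = 48629 s

48629


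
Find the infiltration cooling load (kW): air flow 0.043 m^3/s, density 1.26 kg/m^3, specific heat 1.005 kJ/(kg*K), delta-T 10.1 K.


Q = V_dot * rho * cp * dT
Q = 0.043 * 1.26 * 1.005 * 10.1
Q = 0.55 kW

0.55


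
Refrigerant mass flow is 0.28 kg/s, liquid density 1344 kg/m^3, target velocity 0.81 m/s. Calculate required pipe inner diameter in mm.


A = m_dot / (rho * v) = 0.28 / (1344 * 0.81) = 0.0002572016461 m^2
d = sqrt(4*A/pi) * 1000
d = 18.1 mm

18.1


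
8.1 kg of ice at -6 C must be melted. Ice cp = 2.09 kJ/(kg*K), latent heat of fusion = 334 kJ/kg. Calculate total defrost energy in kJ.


Sensible heat = cp * dT = 2.09 * 6 = 12.54 kJ/kg
Total per kg = 12.54 + 334 = 346.54 kJ/kg
Q = m * total = 8.1 * 346.54
Q = 2807.0 kJ

2807.0


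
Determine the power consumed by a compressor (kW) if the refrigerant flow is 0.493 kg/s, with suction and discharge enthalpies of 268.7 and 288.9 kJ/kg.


dh = 288.9 - 268.7 = 20.2 kJ/kg
W = m_dot * dh = 0.493 * 20.2 = 9.96 kW

9.96


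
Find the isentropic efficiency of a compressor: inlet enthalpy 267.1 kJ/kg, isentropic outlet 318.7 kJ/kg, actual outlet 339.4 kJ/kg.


dh_ideal = 318.7 - 267.1 = 51.6 kJ/kg
dh_actual = 339.4 - 267.1 = 72.3 kJ/kg
eta_s = dh_ideal / dh_actual = 51.6 / 72.3
eta_s = 0.7137

0.7137


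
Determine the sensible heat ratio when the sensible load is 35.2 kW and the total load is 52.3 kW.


SHR = Q_sensible / Q_total
SHR = 35.2 / 52.3
SHR = 0.673

0.673


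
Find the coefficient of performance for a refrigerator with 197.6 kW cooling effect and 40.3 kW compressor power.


COP = Q_evap / W
COP = 197.6 / 40.3
COP = 4.903

4.903


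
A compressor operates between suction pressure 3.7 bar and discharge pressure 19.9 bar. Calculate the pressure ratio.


PR = P_high / P_low
PR = 19.9 / 3.7
PR = 5.378

5.378


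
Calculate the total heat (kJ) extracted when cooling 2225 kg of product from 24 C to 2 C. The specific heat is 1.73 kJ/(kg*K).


dT = 24 - (2) = 22 K
Q = m * cp * dT = 2225 * 1.73 * 22
Q = 84684 kJ

84684


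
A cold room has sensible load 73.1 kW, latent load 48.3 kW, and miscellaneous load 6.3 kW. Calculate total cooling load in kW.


Q_total = Q_s + Q_l + Q_misc
Q_total = 73.1 + 48.3 + 6.3
Q_total = 127.7 kW

127.7


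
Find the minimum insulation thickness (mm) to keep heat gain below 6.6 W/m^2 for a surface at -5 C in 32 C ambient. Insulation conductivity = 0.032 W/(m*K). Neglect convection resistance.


dT = 32 - (-5) = 37 K
thickness = k * dT / q_max * 1000
thickness = 0.032 * 37 / 6.6 * 1000
thickness = 179.4 mm

179.4


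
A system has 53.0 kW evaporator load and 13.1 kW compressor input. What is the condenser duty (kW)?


Q_cond = Q_evap + W
Q_cond = 53.0 + 13.1
Q_cond = 66.1 kW

66.1


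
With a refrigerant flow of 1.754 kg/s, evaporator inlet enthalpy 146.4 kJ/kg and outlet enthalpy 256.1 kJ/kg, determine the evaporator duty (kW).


dh = 256.1 - 146.4 = 109.7 kJ/kg
Q_evap = m_dot * dh = 1.754 * 109.7
Q_evap = 192.41 kW

192.41


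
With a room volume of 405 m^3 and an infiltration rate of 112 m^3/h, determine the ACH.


ACH = flow / volume
ACH = 112 / 405
ACH = 0.277

0.277


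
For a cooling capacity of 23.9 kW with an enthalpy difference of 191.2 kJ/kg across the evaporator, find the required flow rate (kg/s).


m_dot = Q / dh
m_dot = 23.9 / 191.2
m_dot = 0.125 kg/s

0.125


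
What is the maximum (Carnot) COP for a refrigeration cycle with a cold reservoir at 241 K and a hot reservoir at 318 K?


dT = 318 - 241 = 77 K
COP_carnot = T_cold / dT = 241 / 77
COP_carnot = 3.13

3.13


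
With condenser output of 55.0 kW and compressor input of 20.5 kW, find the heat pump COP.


COP_hp = Q_cond / W
COP_hp = 55.0 / 20.5
COP_hp = 2.683

2.683


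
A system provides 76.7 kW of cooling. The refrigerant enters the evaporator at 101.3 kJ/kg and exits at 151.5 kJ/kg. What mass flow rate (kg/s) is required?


dh = 151.5 - 101.3 = 50.2 kJ/kg
m_dot = Q / dh = 76.7 / 50.2 = 1.5279 kg/s

1.5279


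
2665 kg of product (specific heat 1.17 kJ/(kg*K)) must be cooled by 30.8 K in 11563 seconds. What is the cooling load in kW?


Q = m * cp * dT / t
Q = 2665 * 1.17 * 30.8 / 11563
Q = 8.305 kW

8.305
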